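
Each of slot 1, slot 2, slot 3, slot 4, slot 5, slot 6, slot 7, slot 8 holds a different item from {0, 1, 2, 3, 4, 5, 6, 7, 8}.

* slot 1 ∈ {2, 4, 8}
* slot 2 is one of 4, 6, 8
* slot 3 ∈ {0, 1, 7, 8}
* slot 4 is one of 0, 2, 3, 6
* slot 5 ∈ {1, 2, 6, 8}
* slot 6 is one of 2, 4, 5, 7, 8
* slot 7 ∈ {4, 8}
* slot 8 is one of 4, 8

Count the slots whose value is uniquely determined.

slot 7 and slot 8 between them cover only {4, 8} — a naked pair. Remove those values from slot 1, slot 2, slot 3, slot 5, slot 6.
slot 1 has just one choice, so slot 1 = 2. Remove 2 from slot 4, slot 5, slot 6.
That leaves slot 2 = 6. Remove 6 from slot 4, slot 5.
slot 5 must be 1 (only option left). So slot 3 can't be 1.
Determined: slot 1=2, slot 2=6, slot 5=1. The other slots each still have more than one consistent value. That makes 3.

3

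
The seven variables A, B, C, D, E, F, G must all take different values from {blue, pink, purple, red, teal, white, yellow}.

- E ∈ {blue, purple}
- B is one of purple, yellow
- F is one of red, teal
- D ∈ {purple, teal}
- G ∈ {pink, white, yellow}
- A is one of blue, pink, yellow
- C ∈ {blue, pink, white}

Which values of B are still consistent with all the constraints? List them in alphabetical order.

The 7 variables together cover exactly {blue, pink, purple, red, teal, white, yellow} — 7 values for 7 variables — and red appears only in F's list, so F = red.
Among the 6 still-open variables, teal fits only D (and all 6 values in {blue, pink, purple, teal, white, yellow} must be used), so D = teal.
No further eliminations apply; B can still be any of purple, yellow.

purple, yellow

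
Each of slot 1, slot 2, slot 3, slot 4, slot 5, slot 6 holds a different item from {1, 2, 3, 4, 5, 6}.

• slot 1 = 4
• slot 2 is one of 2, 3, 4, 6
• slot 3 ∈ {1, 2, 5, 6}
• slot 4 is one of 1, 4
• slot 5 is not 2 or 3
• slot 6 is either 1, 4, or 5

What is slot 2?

3

slot 1 must be 4 (only option left). Eliminate 4 elsewhere: slot 2, slot 4, slot 5, slot 6.
slot 4 must be 1 (only option left). Eliminate 1 elsewhere: slot 3, slot 5, slot 6.
slot 6's domain is down to {5}, so slot 6 = 5. So slot 3, slot 5 can't be 5.
That leaves slot 5 = 6. Strike 6 from slot 2, slot 3.
slot 3's domain is down to {2}, so slot 3 = 2. Strike 2 from slot 2.
So slot 2 = 3.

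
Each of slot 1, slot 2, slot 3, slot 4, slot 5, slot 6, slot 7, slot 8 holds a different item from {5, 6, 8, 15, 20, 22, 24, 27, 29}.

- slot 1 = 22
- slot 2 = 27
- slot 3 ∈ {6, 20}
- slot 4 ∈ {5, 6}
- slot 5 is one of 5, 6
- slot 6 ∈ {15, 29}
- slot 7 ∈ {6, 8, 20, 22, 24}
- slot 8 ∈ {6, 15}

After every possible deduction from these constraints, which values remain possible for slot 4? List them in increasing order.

slot 1 must be 22 (only option left). Remove 22 from slot 7.
slot 2 must be 27 (only option left).
slot 4 and slot 5 share exactly the 2 values {5, 6}; by pigeonhole those values go to them, so strike 5, 6 from slot 3, slot 7, slot 8.
slot 3's domain is down to {20}, so slot 3 = 20. So slot 7 can't be 20.
slot 8's domain is down to {15}, so slot 8 = 15. So slot 6 can't be 15.
slot 6 has just one choice, so slot 6 = 29.
No further eliminations apply; slot 4 can still be any of 5, 6.

5, 6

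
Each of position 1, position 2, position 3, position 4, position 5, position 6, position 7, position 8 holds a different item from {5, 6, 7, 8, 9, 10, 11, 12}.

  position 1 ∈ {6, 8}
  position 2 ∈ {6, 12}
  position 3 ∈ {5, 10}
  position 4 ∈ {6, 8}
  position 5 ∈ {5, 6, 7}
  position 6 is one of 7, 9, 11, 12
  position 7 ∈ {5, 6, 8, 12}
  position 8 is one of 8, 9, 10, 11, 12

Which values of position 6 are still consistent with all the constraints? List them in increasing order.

position 1 and position 4 between them cover only {6, 8} — a naked pair. Remove those values from position 2, position 5, position 7, position 8.
position 2 has just one choice, so position 2 = 12. Remove 12 from position 6, position 7, position 8.
position 7 must be 5 (only option left). Eliminate 5 elsewhere: position 3, position 5.
position 3's domain is down to {10}, so position 3 = 10. Eliminate 10 elsewhere: position 8.
That leaves position 5 = 7. So position 6 can't be 7.
No further eliminations apply; position 6 can still be any of 9, 11.

9, 11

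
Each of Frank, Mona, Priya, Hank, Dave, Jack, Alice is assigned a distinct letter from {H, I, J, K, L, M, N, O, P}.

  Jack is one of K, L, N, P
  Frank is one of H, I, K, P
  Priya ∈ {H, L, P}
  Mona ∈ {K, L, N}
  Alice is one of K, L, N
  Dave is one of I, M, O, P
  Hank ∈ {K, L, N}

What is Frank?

Mona, Hank, Alice between them cover only {K, L, N} — a naked triple. Remove those values from Frank, Priya, Jack.
Jack has just one choice, so Jack = P. Remove P from Frank, Priya, Dave.
Priya's domain is down to {H}, so Priya = H. Remove H from Frank.
So Frank = I.

I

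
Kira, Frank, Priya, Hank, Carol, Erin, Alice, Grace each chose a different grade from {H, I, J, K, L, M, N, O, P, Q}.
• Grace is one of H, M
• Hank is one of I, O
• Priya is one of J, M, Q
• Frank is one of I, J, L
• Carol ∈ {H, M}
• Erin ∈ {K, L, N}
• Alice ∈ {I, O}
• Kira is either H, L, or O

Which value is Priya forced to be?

Hank and Alice between them cover only {I, O} — a naked pair. Remove those values from Kira, Frank.
Carol and Grace share exactly the 2 values {H, M}; by pigeonhole those values go to them, so strike H, M from Kira, Priya.
Kira has just one choice, so Kira = L. So Frank, Erin can't be L.
Frank has just one choice, so Frank = J. Strike J from Priya.
So Priya = Q.

Q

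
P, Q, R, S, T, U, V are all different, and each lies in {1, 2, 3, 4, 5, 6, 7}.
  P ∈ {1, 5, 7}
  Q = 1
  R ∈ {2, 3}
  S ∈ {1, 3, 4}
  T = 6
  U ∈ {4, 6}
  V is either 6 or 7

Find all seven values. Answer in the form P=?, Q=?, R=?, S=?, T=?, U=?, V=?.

Q has just one choice, so Q = 1. So P, S can't be 1.
T must be 6 (only option left). So U, V can't be 6.
That leaves U = 4. Remove 4 from S.
That leaves V = 7. Remove 7 from P.
P has just one choice, so P = 5.
S's domain is down to {3}, so S = 3. So R can't be 3.
R must be 2 (only option left).

P=5, Q=1, R=2, S=3, T=6, U=4, V=7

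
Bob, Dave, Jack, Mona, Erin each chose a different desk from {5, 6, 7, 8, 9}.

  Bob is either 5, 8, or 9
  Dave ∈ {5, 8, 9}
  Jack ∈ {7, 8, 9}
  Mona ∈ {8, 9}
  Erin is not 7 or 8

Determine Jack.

The 5 variables together cover exactly {5, 6, 7, 8, 9} — 5 values for 5 variables — and 6 appears only in Erin's list, so Erin = 6.
The 4 still-open variables draw from only 4 values {5, 7, 8, 9}, so each is used; only Jack can be 7, hence Jack = 7.

7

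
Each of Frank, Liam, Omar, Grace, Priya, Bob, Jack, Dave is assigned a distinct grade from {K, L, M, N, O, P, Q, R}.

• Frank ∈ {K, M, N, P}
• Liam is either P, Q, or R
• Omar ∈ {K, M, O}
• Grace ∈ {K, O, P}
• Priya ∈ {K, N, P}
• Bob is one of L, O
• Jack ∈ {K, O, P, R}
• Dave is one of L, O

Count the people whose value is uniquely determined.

The 8 variables together cover exactly {K, L, M, N, O, P, Q, R} — 8 values for 8 variables — and Q appears only in Liam's list, so Liam = Q.
The 7 still-open variables draw from only 7 values {K, L, M, N, O, P, R}, so each is used; only Jack can be R, hence Jack = R.
Bob and Dave between them cover only {L, O} — a naked pair. Remove those values from Omar, Grace.
Determined: Liam=Q, Jack=R. The other people each still have more than one consistent value. That makes 2.

2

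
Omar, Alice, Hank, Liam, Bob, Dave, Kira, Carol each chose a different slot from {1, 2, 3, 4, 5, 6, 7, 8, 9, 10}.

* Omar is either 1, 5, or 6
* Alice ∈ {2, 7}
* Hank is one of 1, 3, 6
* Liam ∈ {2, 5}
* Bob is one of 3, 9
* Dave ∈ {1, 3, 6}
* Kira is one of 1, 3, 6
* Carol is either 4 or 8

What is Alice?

Hank, Dave, Kira share exactly the 3 values {1, 3, 6}; by pigeonhole those values go to them, so strike 1, 3, 6 from Omar, Bob.
That leaves Omar = 5. Eliminate 5 elsewhere: Liam.
Liam's domain is down to {2}, so Liam = 2. Eliminate 2 elsewhere: Alice.
So Alice = 7.

7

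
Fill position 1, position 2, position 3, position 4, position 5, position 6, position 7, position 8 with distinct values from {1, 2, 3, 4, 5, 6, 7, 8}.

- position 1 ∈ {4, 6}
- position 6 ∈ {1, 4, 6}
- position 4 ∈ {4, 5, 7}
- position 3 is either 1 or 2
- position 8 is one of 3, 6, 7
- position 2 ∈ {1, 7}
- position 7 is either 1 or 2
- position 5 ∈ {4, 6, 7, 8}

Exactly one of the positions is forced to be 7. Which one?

The 8 variables draw from only 8 values {1, 2, 3, 4, 5, 6, 7, 8}, so each is used; only position 8 can be 3, hence position 8 = 3.
Among the 7 still-open variables, 5 fits only position 4 (and all 7 values in {1, 2, 4, 5, 6, 7, 8} must be used), so position 4 = 5.
The 6 still-open variables together cover exactly {1, 2, 4, 6, 7, 8} — 6 values for 6 variables — and 8 appears only in position 5's list, so position 5 = 8.
The 5 still-open variables together cover exactly {1, 2, 4, 6, 7} — 5 values for 5 variables — and 7 appears only in position 2's list, so position 2 = 7.

position 2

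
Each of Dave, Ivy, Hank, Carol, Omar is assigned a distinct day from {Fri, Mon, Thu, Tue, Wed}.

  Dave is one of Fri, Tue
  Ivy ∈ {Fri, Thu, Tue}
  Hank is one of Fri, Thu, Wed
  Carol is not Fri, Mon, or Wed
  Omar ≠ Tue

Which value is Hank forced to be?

Wed

The 5 variables together cover exactly {Fri, Mon, Thu, Tue, Wed} — 5 values for 5 variables — and Mon appears only in Omar's list, so Omar = Mon.
The 4 still-open variables draw from only 4 values {Fri, Thu, Tue, Wed}, so each is used; only Hank can be Wed, hence Hank = Wed.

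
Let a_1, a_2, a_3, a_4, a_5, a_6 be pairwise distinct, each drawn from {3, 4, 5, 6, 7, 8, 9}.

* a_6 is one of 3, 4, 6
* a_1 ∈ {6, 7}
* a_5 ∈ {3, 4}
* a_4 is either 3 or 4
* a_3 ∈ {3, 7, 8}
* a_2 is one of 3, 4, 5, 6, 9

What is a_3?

8

a_4 and a_5 between them cover only {3, 4} — a naked pair. Remove those values from a_2, a_3, a_6.
a_6's domain is down to {6}, so a_6 = 6. Strike 6 from a_1, a_2.
a_1's domain is down to {7}, so a_1 = 7. Eliminate 7 elsewhere: a_3.
So a_3 = 8.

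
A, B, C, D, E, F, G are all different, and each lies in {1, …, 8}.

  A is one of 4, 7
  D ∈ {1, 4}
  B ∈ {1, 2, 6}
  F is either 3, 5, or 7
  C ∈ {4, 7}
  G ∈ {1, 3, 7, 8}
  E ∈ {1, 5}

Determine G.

8

A and C share exactly the 2 values {4, 7}; by pigeonhole those values go to them, so strike 4, 7 from D, F, G.
D must be 1 (only option left). Strike 1 from B, E, G.
E's domain is down to {5}, so E = 5. So F can't be 5.
F must be 3 (only option left). Strike 3 from G.
So G = 8.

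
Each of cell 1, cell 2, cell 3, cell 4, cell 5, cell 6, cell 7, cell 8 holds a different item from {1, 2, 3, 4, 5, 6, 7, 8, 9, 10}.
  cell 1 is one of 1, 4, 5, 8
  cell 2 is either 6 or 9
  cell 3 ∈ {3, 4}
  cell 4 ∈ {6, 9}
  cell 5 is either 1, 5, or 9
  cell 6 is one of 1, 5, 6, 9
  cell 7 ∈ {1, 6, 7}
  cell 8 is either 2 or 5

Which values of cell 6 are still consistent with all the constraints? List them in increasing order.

cell 2 and cell 4 between them cover only {6, 9} — a naked pair. Remove those values from cell 5, cell 6, cell 7.
cell 5 and cell 6 share exactly the 2 values {1, 5}; by pigeonhole those values go to them, so strike 1, 5 from cell 1, cell 7, cell 8.
cell 7 must be 7 (only option left).
That leaves cell 8 = 2.
No further eliminations apply; cell 6 can still be any of 1, 5.

1, 5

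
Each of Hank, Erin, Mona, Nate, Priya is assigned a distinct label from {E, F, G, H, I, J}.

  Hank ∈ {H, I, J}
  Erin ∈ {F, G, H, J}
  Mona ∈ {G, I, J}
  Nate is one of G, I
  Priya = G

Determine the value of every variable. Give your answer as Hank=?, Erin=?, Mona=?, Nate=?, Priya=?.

Priya has just one choice, so Priya = G. Remove G from Erin, Mona, Nate.
Nate must be I (only option left). Remove I from Hank, Mona.
Mona must be J (only option left). Remove J from Hank, Erin.
Hank has just one choice, so Hank = H. Remove H from Erin.
Erin must be F (only option left).

Hank=H, Erin=F, Mona=J, Nate=I, Priya=G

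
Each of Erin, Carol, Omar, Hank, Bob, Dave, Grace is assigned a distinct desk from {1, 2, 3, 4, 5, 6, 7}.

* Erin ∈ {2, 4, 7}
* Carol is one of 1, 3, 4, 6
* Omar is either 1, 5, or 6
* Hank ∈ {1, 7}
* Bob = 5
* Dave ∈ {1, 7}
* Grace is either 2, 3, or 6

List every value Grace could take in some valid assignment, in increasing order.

Bob must be 5 (only option left). Remove 5 from Omar.
The 2 variables Hank and Dave are confined to {1, 7}, which locks those values in; drop them from Erin, Carol, Omar.
Omar has just one choice, so Omar = 6. Strike 6 from Carol, Grace.
No further eliminations apply; Grace can still be any of 2, 3.

2, 3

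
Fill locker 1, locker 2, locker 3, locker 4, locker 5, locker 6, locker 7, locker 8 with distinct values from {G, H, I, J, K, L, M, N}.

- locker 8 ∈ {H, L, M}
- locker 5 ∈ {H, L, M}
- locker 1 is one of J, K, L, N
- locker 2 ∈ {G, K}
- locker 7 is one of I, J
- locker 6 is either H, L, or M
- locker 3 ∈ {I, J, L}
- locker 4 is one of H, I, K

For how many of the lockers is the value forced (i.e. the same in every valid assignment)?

3

Among the 8 variables, G fits only locker 2 (and all 8 values in {G, H, I, J, K, L, M, N} must be used), so locker 2 = G.
Among the 7 still-open variables, N fits only locker 1 (and all 7 values in {H, I, J, K, L, M, N} must be used), so locker 1 = N.
Among the 6 still-open variables, K fits only locker 4 (and all 6 values in {H, I, J, K, L, M} must be used), so locker 4 = K.
locker 5, locker 6, locker 8 share exactly the 3 values {H, L, M}; by pigeonhole those values go to them, so strike H, L, M from locker 3.
Determined: locker 1=N, locker 2=G, locker 4=K. The other lockers each still have more than one consistent value. That makes 3.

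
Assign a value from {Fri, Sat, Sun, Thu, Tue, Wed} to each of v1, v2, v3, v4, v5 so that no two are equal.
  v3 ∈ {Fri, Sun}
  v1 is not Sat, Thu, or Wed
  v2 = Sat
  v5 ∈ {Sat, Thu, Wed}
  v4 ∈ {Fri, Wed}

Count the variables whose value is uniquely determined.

1

v2 has just one choice, so v2 = Sat. Strike Sat from v5.
Determined: v2=Sat. The other variables each still have more than one consistent value. That makes 1.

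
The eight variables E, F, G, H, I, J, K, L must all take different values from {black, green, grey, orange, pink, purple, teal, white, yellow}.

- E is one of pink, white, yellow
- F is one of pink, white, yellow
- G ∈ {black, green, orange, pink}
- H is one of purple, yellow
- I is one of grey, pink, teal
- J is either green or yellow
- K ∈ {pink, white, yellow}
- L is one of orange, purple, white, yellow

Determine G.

E, F, K between them cover only {pink, white, yellow} — a naked triple. Remove those values from G, H, I, J, L.
That leaves H = purple. So L can't be purple.
J has just one choice, so J = green. Remove green from G.
L must be orange (only option left). Eliminate orange elsewhere: G.
So G = black.

black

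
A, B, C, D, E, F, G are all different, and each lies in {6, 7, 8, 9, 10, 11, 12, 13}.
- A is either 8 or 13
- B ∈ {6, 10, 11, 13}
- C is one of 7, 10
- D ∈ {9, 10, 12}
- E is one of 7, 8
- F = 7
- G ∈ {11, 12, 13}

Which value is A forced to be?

13

F has just one choice, so F = 7. Remove 7 from C, E.
That leaves C = 10. So B, D can't be 10.
E's domain is down to {8}, so E = 8. Strike 8 from A.
So A = 13.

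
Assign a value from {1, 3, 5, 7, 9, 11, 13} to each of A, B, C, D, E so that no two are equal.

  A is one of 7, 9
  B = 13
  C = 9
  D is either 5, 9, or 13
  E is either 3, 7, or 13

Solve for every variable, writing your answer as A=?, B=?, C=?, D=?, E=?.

A=7, B=13, C=9, D=5, E=3

B's domain is down to {13}, so B = 13. Remove 13 from D, E.
C must be 9 (only option left). So A, D can't be 9.
D's domain is down to {5}, so D = 5.
A's domain is down to {7}, so A = 7. Strike 7 from E.
That leaves E = 3.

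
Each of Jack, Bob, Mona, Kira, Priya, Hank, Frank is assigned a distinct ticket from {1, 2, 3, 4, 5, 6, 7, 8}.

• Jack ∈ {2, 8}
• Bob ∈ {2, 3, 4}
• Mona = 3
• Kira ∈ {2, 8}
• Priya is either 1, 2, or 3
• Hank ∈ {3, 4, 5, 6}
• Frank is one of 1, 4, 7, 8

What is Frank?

Mona has just one choice, so Mona = 3. Remove 3 from Bob, Priya, Hank.
Jack and Kira share exactly the 2 values {2, 8}; by pigeonhole those values go to them, so strike 2, 8 from Bob, Priya, Frank.
That leaves Bob = 4. Eliminate 4 elsewhere: Hank, Frank.
Priya must be 1 (only option left). So Frank can't be 1.
So Frank = 7.

7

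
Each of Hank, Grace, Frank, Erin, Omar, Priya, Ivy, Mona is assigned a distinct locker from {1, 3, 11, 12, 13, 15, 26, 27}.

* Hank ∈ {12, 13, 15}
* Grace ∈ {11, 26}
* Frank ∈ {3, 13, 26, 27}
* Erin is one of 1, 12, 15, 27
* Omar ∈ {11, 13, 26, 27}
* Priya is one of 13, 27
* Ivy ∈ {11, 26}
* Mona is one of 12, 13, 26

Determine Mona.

12

The 8 variables draw from only 8 values {1, 3, 11, 12, 13, 15, 26, 27}, so each is used; only Erin can be 1, hence Erin = 1.
The 7 still-open variables together cover exactly {3, 11, 12, 13, 15, 26, 27} — 7 values for 7 variables — and 3 appears only in Frank's list, so Frank = 3.
Among the 6 still-open variables, 15 fits only Hank (and all 6 values in {11, 12, 13, 15, 26, 27} must be used), so Hank = 15.
The 5 still-open variables together cover exactly {11, 12, 13, 26, 27} — 5 values for 5 variables — and 12 appears only in Mona's list, so Mona = 12.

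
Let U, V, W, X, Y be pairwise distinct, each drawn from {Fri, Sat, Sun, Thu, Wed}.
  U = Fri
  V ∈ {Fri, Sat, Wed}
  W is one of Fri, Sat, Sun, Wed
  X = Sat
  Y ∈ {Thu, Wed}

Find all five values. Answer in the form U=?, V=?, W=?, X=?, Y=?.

U=Fri, V=Wed, W=Sun, X=Sat, Y=Thu

U's domain is down to {Fri}, so U = Fri. Remove Fri from V, W.
That leaves X = Sat. Remove Sat from V, W.
V has just one choice, so V = Wed. So W, Y can't be Wed.
W has just one choice, so W = Sun.
Y's domain is down to {Thu}, so Y = Thu.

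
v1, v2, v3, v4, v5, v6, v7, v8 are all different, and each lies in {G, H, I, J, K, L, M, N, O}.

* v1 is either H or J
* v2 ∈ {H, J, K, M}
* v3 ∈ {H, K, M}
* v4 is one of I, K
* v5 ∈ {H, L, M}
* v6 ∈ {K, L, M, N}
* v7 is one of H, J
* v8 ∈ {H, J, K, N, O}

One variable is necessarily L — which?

v5

The 8 variables draw from only 8 values {H, I, J, K, L, M, N, O}, so each is used; only v4 can be I, hence v4 = I.
The 7 still-open variables together cover exactly {H, J, K, L, M, N, O} — 7 values for 7 variables — and O appears only in v8's list, so v8 = O.
The 6 still-open variables together cover exactly {H, J, K, L, M, N} — 6 values for 6 variables — and N appears only in v6's list, so v6 = N.
The 5 still-open variables draw from only 5 values {H, J, K, L, M}, so each is used; only v5 can be L, hence v5 = L.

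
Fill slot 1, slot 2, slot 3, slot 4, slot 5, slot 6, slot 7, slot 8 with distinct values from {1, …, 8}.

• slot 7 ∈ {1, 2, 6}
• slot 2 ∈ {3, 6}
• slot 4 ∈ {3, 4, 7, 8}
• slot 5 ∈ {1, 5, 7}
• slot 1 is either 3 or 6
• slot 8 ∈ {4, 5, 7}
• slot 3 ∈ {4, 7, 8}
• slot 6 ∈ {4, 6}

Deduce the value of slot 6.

4

The 8 variables draw from only 8 values {1, 2, 3, 4, 5, 6, 7, 8}, so each is used; only slot 7 can be 2, hence slot 7 = 2.
The 7 still-open variables draw from only 7 values {1, 3, 4, 5, 6, 7, 8}, so each is used; only slot 5 can be 1, hence slot 5 = 1.
Among the 6 still-open variables, 5 fits only slot 8 (and all 6 values in {3, 4, 5, 6, 7, 8} must be used), so slot 8 = 5.
slot 1 and slot 2 between them cover only {3, 6} — a naked pair. Remove those values from slot 4, slot 6.
So slot 6 = 4.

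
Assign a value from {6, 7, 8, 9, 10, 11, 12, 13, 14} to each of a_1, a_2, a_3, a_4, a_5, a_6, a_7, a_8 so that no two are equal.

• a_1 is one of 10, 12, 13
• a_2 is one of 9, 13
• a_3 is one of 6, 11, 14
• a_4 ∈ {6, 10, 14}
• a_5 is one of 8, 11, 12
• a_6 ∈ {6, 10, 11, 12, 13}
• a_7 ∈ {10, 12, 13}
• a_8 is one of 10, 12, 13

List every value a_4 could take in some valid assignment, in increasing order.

6, 14

The 8 variables draw from only 8 values {6, 8, 9, 10, 11, 12, 13, 14}, so each is used; only a_5 can be 8, hence a_5 = 8.
The 7 still-open variables draw from only 7 values {6, 9, 10, 11, 12, 13, 14}, so each is used; only a_2 can be 9, hence a_2 = 9.
The 3 variables a_1, a_7, a_8 are confined to {10, 12, 13}, which locks those values in; drop them from a_4, a_6.
No further eliminations apply; a_4 can still be any of 6, 14.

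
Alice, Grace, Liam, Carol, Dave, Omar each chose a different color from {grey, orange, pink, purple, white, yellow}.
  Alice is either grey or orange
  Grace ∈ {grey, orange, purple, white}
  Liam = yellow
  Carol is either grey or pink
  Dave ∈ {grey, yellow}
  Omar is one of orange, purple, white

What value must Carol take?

Liam must be yellow (only option left). So Dave can't be yellow.
That leaves Dave = grey. So Alice, Grace, Carol can't be grey.
So Carol = pink.

pink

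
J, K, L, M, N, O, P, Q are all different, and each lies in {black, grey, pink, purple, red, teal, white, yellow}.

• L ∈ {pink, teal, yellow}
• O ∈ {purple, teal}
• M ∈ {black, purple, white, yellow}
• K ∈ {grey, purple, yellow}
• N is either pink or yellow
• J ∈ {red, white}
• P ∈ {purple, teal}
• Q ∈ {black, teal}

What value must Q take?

black

The 8 variables together cover exactly {black, grey, pink, purple, red, teal, white, yellow} — 8 values for 8 variables — and grey appears only in K's list, so K = grey.
The 7 still-open variables together cover exactly {black, pink, purple, red, teal, white, yellow} — 7 values for 7 variables — and red appears only in J's list, so J = red.
The 6 still-open variables together cover exactly {black, pink, purple, teal, white, yellow} — 6 values for 6 variables — and white appears only in M's list, so M = white.
Among the 5 still-open variables, black fits only Q (and all 5 values in {black, pink, purple, teal, yellow} must be used), so Q = black.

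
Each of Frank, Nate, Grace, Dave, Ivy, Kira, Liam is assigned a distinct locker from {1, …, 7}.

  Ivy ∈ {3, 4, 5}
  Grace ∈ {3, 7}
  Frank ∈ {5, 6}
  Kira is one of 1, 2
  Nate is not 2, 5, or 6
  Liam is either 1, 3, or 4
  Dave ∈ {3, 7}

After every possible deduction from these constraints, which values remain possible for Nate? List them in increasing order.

The 7 variables draw from only 7 values {1, 2, 3, 4, 5, 6, 7}, so each is used; only Kira can be 2, hence Kira = 2.
The 6 still-open variables together cover exactly {1, 3, 4, 5, 6, 7} — 6 values for 6 variables — and 6 appears only in Frank's list, so Frank = 6.
Among the 5 still-open variables, 5 fits only Ivy (and all 5 values in {1, 3, 4, 5, 7} must be used), so Ivy = 5.
The 2 variables Grace and Dave are confined to {3, 7}, which locks those values in; drop them from Nate, Liam.
No further eliminations apply; Nate can still be any of 1, 4.

1, 4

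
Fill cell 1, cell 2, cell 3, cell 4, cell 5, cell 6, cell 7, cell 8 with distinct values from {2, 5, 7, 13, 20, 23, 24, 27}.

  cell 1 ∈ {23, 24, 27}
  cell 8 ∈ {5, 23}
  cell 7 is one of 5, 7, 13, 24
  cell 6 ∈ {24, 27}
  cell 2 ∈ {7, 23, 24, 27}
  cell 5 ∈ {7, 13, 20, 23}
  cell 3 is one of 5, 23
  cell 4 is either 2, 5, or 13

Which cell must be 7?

cell 2

The 8 variables draw from only 8 values {2, 5, 7, 13, 20, 23, 24, 27}, so each is used; only cell 4 can be 2, hence cell 4 = 2.
The 7 still-open variables draw from only 7 values {5, 7, 13, 20, 23, 24, 27}, so each is used; only cell 5 can be 20, hence cell 5 = 20.
The 6 still-open variables together cover exactly {5, 7, 13, 23, 24, 27} — 6 values for 6 variables — and 13 appears only in cell 7's list, so cell 7 = 13.
Among the 5 still-open variables, 7 fits only cell 2 (and all 5 values in {5, 7, 23, 24, 27} must be used), so cell 2 = 7.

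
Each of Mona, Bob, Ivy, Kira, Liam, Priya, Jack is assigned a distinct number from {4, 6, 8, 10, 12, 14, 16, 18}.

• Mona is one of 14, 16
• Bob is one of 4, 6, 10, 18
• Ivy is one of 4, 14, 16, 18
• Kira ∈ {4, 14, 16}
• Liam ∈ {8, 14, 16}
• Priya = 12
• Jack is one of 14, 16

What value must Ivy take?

18

Priya has just one choice, so Priya = 12.
Mona and Jack between them cover only {14, 16} — a naked pair. Remove those values from Ivy, Kira, Liam.
Kira's domain is down to {4}, so Kira = 4. Strike 4 from Bob, Ivy.
So Ivy = 18.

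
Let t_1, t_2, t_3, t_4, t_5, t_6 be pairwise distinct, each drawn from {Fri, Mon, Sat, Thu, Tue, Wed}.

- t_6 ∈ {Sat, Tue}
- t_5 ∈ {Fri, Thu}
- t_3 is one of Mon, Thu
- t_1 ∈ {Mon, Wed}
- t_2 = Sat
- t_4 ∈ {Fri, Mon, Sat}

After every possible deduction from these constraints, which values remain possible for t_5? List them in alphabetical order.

Fri, Thu

t_2 must be Sat (only option left). Strike Sat from t_4, t_6.
t_6 must be Tue (only option left).
The 4 still-open variables draw from only 4 values {Fri, Mon, Thu, Wed}, so each is used; only t_1 can be Wed, hence t_1 = Wed.
No further eliminations apply; t_5 can still be any of Fri, Thu.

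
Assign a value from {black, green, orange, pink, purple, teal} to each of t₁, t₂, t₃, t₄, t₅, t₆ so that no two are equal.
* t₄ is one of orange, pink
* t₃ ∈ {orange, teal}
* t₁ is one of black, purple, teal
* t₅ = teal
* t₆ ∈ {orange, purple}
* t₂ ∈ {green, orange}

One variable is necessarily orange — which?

t₃

t₅ must be teal (only option left). So t₁, t₃ can't be teal.
So orange goes to t₃.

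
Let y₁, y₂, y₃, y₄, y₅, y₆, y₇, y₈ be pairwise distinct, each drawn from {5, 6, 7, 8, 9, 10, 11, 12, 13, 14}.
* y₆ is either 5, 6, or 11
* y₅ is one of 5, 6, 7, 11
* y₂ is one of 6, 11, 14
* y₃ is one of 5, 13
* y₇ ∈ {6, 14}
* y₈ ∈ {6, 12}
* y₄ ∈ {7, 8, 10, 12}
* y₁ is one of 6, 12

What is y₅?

y₁ and y₈ share exactly the 2 values {6, 12}; by pigeonhole those values go to them, so strike 6, 12 from y₂, y₄, y₅, y₆, y₇.
y₇ must be 14 (only option left). Strike 14 from y₂.
That leaves y₂ = 11. Strike 11 from y₅, y₆.
y₆'s domain is down to {5}, so y₆ = 5. Remove 5 from y₃, y₅.
So y₅ = 7.

7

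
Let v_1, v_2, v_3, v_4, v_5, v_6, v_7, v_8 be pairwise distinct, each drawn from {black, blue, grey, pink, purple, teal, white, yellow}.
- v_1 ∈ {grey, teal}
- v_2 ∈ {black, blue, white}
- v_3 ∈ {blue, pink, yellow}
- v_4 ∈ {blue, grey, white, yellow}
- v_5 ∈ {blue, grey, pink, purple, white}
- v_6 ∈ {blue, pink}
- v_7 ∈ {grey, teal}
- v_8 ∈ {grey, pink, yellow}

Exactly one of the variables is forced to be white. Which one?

v_4

The 8 variables together cover exactly {black, blue, grey, pink, purple, teal, white, yellow} — 8 values for 8 variables — and black appears only in v_2's list, so v_2 = black.
Among the 7 still-open variables, purple fits only v_5 (and all 7 values in {blue, grey, pink, purple, teal, white, yellow} must be used), so v_5 = purple.
Among the 6 still-open variables, white fits only v_4 (and all 6 values in {blue, grey, pink, teal, white, yellow} must be used), so v_4 = white.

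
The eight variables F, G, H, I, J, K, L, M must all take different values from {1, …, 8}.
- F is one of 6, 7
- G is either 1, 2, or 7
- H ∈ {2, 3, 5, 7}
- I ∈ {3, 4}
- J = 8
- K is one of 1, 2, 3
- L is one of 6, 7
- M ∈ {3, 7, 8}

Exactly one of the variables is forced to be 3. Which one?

M

J must be 8 (only option left). Strike 8 from M.
The 7 still-open variables together cover exactly {1, 2, 3, 4, 5, 6, 7} — 7 values for 7 variables — and 4 appears only in I's list, so I = 4.
The 6 still-open variables together cover exactly {1, 2, 3, 5, 6, 7} — 6 values for 6 variables — and 5 appears only in H's list, so H = 5.
F and L share exactly the 2 values {6, 7}; by pigeonhole those values go to them, so strike 6, 7 from G, M.
So 3 goes to M.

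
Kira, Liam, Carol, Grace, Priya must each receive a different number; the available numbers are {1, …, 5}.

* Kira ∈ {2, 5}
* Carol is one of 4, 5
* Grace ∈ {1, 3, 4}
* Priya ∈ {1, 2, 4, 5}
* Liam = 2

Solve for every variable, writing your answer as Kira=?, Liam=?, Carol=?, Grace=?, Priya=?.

Liam has just one choice, so Liam = 2. So Kira, Priya can't be 2.
That leaves Kira = 5. Strike 5 from Carol, Priya.
Carol has just one choice, so Carol = 4. So Grace, Priya can't be 4.
Priya must be 1 (only option left). Strike 1 from Grace.
That leaves Grace = 3.

Kira=5, Liam=2, Carol=4, Grace=3, Priya=1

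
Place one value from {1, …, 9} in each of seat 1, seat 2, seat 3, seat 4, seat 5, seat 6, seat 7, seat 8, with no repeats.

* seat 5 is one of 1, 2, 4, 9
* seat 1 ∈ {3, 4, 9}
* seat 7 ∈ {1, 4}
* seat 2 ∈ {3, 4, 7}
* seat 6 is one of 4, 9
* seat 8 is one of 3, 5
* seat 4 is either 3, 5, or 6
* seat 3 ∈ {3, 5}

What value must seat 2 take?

7

The 8 variables together cover exactly {1, 2, 3, 4, 5, 6, 7, 9} — 8 values for 8 variables — and 2 appears only in seat 5's list, so seat 5 = 2.
The 7 still-open variables together cover exactly {1, 3, 4, 5, 6, 7, 9} — 7 values for 7 variables — and 1 appears only in seat 7's list, so seat 7 = 1.
The 6 still-open variables draw from only 6 values {3, 4, 5, 6, 7, 9}, so each is used; only seat 4 can be 6, hence seat 4 = 6.
The 5 still-open variables together cover exactly {3, 4, 5, 7, 9} — 5 values for 5 variables — and 7 appears only in seat 2's list, so seat 2 = 7.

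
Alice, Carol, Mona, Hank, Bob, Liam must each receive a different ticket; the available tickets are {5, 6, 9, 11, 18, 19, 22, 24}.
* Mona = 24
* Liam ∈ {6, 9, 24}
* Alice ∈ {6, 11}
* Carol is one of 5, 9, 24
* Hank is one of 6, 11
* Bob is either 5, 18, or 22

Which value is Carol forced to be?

5

Mona has just one choice, so Mona = 24. Remove 24 from Carol, Liam.
Alice and Hank between them cover only {6, 11} — a naked pair. Remove those values from Liam.
That leaves Liam = 9. Strike 9 from Carol.
So Carol = 5.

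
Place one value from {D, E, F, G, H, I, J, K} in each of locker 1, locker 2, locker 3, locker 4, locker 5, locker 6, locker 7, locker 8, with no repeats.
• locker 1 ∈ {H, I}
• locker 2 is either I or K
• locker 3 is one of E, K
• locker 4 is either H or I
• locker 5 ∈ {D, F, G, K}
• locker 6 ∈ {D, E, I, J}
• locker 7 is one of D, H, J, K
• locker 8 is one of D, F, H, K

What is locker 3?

Among the 8 variables, G fits only locker 5 (and all 8 values in {D, E, F, G, H, I, J, K} must be used), so locker 5 = G.
The 7 still-open variables draw from only 7 values {D, E, F, H, I, J, K}, so each is used; only locker 8 can be F, hence locker 8 = F.
locker 1 and locker 4 share exactly the 2 values {H, I}; by pigeonhole those values go to them, so strike H, I from locker 2, locker 6, locker 7.
locker 2's domain is down to {K}, so locker 2 = K. Remove K from locker 3, locker 7.
So locker 3 = E.

E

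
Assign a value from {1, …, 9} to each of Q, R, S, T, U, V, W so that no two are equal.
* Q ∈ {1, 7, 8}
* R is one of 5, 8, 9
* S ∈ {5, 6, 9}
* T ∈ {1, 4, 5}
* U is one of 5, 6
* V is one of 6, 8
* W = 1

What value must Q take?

7

W's domain is down to {1}, so W = 1. Strike 1 from Q, T.
Among the 6 still-open variables, 4 fits only T (and all 6 values in {4, 5, 6, 7, 8, 9} must be used), so T = 4.
Among the 5 still-open variables, 7 fits only Q (and all 5 values in {5, 6, 7, 8, 9} must be used), so Q = 7.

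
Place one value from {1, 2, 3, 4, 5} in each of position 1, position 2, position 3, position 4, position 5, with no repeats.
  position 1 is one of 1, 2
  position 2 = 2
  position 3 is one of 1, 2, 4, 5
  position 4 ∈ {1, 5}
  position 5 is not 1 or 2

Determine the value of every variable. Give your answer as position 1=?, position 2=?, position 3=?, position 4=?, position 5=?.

position 2 has just one choice, so position 2 = 2. Strike 2 from position 1, position 3.
That leaves position 1 = 1. Eliminate 1 elsewhere: position 3, position 4.
position 4 has just one choice, so position 4 = 5. Eliminate 5 elsewhere: position 3, position 5.
That leaves position 3 = 4. Strike 4 from position 5.
position 5 has just one choice, so position 5 = 3.

position 1=1, position 2=2, position 3=4, position 4=5, position 5=3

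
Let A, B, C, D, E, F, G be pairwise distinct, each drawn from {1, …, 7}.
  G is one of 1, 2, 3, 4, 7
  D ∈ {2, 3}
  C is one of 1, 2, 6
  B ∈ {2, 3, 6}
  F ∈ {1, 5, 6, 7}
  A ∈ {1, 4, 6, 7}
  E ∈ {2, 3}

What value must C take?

The 7 variables together cover exactly {1, 2, 3, 4, 5, 6, 7} — 7 values for 7 variables — and 5 appears only in F's list, so F = 5.
D and E share exactly the 2 values {2, 3}; by pigeonhole those values go to them, so strike 2, 3 from B, C, G.
That leaves B = 6. Strike 6 from A, C.
So C = 1.

1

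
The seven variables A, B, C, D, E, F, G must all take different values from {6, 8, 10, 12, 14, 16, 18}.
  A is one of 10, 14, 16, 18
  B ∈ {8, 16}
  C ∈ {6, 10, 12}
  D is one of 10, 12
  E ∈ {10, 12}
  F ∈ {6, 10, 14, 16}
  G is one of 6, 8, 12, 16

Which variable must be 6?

The 7 variables together cover exactly {6, 8, 10, 12, 14, 16, 18} — 7 values for 7 variables — and 18 appears only in A's list, so A = 18.
The 6 still-open variables together cover exactly {6, 8, 10, 12, 14, 16} — 6 values for 6 variables — and 14 appears only in F's list, so F = 14.
D and E share exactly the 2 values {10, 12}; by pigeonhole those values go to them, so strike 10, 12 from C, G.
So 6 goes to C.

C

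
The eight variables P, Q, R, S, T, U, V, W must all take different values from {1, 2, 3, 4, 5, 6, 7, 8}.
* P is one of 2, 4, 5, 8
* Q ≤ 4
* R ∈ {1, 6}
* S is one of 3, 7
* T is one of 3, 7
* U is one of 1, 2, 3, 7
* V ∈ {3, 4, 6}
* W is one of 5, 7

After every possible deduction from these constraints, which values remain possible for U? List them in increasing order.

1, 2

Among the 8 variables, 8 fits only P (and all 8 values in {1, 2, 3, 4, 5, 6, 7, 8} must be used), so P = 8.
The 7 still-open variables draw from only 7 values {1, 2, 3, 4, 5, 6, 7}, so each is used; only W can be 5, hence W = 5.
S and T share exactly the 2 values {3, 7}; by pigeonhole those values go to them, so strike 3, 7 from Q, U, V.
No further eliminations apply; U can still be any of 1, 2.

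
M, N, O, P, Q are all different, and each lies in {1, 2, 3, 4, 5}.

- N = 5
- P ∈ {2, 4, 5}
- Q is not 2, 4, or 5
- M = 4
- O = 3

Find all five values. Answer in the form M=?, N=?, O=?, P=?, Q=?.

M must be 4 (only option left). Eliminate 4 elsewhere: P.
N's domain is down to {5}, so N = 5. Eliminate 5 elsewhere: P.
That leaves O = 3. Eliminate 3 elsewhere: Q.
P's domain is down to {2}, so P = 2.
Q must be 1 (only option left).

M=4, N=5, O=3, P=2, Q=1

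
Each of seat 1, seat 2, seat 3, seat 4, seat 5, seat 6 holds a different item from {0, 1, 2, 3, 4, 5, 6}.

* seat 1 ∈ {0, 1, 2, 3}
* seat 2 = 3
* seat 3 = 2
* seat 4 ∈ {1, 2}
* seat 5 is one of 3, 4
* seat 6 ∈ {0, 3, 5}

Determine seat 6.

seat 2 must be 3 (only option left). Strike 3 from seat 1, seat 5, seat 6.
That leaves seat 3 = 2. Eliminate 2 elsewhere: seat 1, seat 4.
seat 4's domain is down to {1}, so seat 4 = 1. Strike 1 from seat 1.
seat 5 must be 4 (only option left).
seat 1's domain is down to {0}, so seat 1 = 0. So seat 6 can't be 0.
So seat 6 = 5.

5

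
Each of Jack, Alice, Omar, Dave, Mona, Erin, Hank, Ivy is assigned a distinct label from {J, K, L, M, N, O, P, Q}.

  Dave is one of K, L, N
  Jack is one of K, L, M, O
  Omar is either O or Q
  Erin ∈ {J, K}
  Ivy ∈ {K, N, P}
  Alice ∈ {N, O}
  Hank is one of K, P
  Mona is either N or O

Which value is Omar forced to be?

The 8 variables together cover exactly {J, K, L, M, N, O, P, Q} — 8 values for 8 variables — and J appears only in Erin's list, so Erin = J.
The 7 still-open variables draw from only 7 values {K, L, M, N, O, P, Q}, so each is used; only Jack can be M, hence Jack = M.
The 6 still-open variables draw from only 6 values {K, L, N, O, P, Q}, so each is used; only Dave can be L, hence Dave = L.
The 5 still-open variables together cover exactly {K, N, O, P, Q} — 5 values for 5 variables — and Q appears only in Omar's list, so Omar = Q.

Q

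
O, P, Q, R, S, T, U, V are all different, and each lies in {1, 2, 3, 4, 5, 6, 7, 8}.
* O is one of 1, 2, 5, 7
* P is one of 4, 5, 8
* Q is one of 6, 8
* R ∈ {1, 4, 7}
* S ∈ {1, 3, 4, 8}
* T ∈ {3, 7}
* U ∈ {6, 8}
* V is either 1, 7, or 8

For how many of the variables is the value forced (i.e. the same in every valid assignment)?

2

The 8 variables draw from only 8 values {1, 2, 3, 4, 5, 6, 7, 8}, so each is used; only O can be 2, hence O = 2.
Among the 7 still-open variables, 5 fits only P (and all 7 values in {1, 3, 4, 5, 6, 7, 8} must be used), so P = 5.
Q and U between them cover only {6, 8} — a naked pair. Remove those values from S, V.
Determined: O=2, P=5. The other variables each still have more than one consistent value. That makes 2.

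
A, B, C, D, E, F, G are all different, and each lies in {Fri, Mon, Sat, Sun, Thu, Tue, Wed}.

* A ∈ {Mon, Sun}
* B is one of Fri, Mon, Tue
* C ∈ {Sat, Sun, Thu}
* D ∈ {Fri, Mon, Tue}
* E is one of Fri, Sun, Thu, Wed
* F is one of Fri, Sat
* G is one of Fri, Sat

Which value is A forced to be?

The 7 variables draw from only 7 values {Fri, Mon, Sat, Sun, Thu, Tue, Wed}, so each is used; only E can be Wed, hence E = Wed.
The 6 still-open variables together cover exactly {Fri, Mon, Sat, Sun, Thu, Tue} — 6 values for 6 variables — and Thu appears only in C's list, so C = Thu.
The 5 still-open variables together cover exactly {Fri, Mon, Sat, Sun, Tue} — 5 values for 5 variables — and Sun appears only in A's list, so A = Sun.

Sun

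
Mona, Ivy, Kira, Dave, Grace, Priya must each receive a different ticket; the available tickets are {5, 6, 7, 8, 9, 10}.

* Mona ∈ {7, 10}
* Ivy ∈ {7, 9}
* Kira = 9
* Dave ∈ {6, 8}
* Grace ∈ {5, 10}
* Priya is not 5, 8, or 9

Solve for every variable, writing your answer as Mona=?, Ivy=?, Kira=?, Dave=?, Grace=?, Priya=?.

Mona=10, Ivy=7, Kira=9, Dave=8, Grace=5, Priya=6

Kira has just one choice, so Kira = 9. Remove 9 from Ivy.
Ivy must be 7 (only option left). Remove 7 from Mona, Priya.
Mona's domain is down to {10}, so Mona = 10. Strike 10 from Grace, Priya.
Grace must be 5 (only option left).
Priya's domain is down to {6}, so Priya = 6. So Dave can't be 6.
Dave's domain is down to {8}, so Dave = 8.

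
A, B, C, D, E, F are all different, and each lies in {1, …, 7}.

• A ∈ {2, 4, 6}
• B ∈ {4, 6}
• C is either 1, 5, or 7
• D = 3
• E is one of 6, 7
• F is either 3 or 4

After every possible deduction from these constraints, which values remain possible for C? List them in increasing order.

1, 5

D must be 3 (only option left). Eliminate 3 elsewhere: F.
F's domain is down to {4}, so F = 4. So A, B can't be 4.
B's domain is down to {6}, so B = 6. Strike 6 from A, E.
E has just one choice, so E = 7. Remove 7 from C.
A must be 2 (only option left).
No further eliminations apply; C can still be any of 1, 5.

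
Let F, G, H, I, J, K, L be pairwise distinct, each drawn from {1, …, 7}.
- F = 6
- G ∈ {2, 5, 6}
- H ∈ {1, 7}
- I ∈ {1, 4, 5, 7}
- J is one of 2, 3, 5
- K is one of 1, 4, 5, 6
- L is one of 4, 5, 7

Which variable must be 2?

G

F's domain is down to {6}, so F = 6. Remove 6 from G, K.
Among the 6 still-open variables, 3 fits only J (and all 6 values in {1, 2, 3, 4, 5, 7} must be used), so J = 3.
The 5 still-open variables together cover exactly {1, 2, 4, 5, 7} — 5 values for 5 variables — and 2 appears only in G's list, so G = 2.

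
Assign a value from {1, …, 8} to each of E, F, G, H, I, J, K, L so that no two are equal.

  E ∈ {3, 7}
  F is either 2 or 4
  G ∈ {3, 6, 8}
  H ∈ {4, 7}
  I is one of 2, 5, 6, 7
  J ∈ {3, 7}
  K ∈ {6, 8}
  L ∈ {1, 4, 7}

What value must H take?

4

The 8 variables draw from only 8 values {1, 2, 3, 4, 5, 6, 7, 8}, so each is used; only L can be 1, hence L = 1.
The 7 still-open variables draw from only 7 values {2, 3, 4, 5, 6, 7, 8}, so each is used; only I can be 5, hence I = 5.
Among the 6 still-open variables, 2 fits only F (and all 6 values in {2, 3, 4, 6, 7, 8} must be used), so F = 2.
The 5 still-open variables draw from only 5 values {3, 4, 6, 7, 8}, so each is used; only H can be 4, hence H = 4.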